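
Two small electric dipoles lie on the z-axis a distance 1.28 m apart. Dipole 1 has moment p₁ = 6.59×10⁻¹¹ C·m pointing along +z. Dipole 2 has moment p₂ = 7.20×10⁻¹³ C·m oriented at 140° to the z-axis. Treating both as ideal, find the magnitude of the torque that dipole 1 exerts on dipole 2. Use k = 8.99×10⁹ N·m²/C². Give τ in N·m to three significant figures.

The second dipole sits on the axis of the first, so the field there is axial: E₁ = 2kp₁/r³ along +z.
E₁ = 2(8.99×10⁹)(6.59×10⁻¹¹)/(1.28)³ = 0.5650 N/C.
Torque on the second dipole: τ = p₂ E₁ sinθ.
τ = (7.20×10⁻¹³)(0.5650)·sin140° = 2.615×10⁻¹³ N·m.

τ ≈ 2.61×10⁻¹³ N·m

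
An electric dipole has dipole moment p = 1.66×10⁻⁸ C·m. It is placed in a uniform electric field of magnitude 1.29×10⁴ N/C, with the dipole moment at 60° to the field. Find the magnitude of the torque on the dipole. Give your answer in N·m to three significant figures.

τ ≈ 1.85×10⁻⁴ N·m

Torque on an electric dipole: τ = pE sinθ.
τ = (1.66×10⁻⁸)(1.29×10⁴)·sin60° = 1.855×10⁻⁴ N·m.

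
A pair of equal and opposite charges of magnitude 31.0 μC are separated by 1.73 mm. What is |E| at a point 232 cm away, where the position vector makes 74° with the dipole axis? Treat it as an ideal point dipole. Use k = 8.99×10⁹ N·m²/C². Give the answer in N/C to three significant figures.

Dipole moment p = qd = (3.10×10⁻⁵ C)(0.00173 m) = 5.363×10⁻⁸ C·m.
At angle θ the dipole field magnitude is E = (kp/r³)·√(1 + 3cos²θ).
kp/r³ = (8.99×10⁹)(5.363×10⁻⁸) / (2.32)³ = 38.61 N/C.
√(1 + 3cos²74°) = √(1 + 3·0.0760) = √1.2279 ≈ 1.1081.
E ≈ 38.61 × 1.108 = 42.78 N/C.

E ≈ 42.8 N/C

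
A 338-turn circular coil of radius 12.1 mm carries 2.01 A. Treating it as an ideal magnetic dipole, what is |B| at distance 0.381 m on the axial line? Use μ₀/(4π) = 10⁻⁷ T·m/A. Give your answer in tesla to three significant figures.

m = NIA = NIπa² = 338·(2.01)·π·(0.0121)² = 0.3125 A·m².
On axis B = (μ₀/4π)·2m/r³.
B = 2·(10⁻⁷)·(0.3125) / (0.381)³ = 1.130×10⁻⁶ T.

B ≈ 1.13×10⁻⁶ T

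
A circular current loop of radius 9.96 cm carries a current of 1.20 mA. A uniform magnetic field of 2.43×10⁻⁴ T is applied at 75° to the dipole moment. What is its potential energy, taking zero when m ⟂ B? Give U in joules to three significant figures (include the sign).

U ≈ -2.35×10⁻⁹ J

Magnetic moment m = IA = Iπa² = (0.00120)·π·(0.0996)² = 3.74×10⁻⁵ A·m².
U = −m·B = −mB cosθ.
U = −(3.74×10⁻⁵)(2.43×10⁻⁴)·cos75° = -2.352×10⁻⁹ J.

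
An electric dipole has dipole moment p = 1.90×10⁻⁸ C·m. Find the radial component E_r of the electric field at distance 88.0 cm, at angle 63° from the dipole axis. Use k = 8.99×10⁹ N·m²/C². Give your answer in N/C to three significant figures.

E_r ≈ 228 N/C

For a dipole, E_r = (2kp cosθ)/r³.
kp/r³ = (8.99×10⁹)(1.90×10⁻⁸)/(0.880)³ = 250.6 N/C.
E_r = 2·250.6·cos63° = 227.6 N/C.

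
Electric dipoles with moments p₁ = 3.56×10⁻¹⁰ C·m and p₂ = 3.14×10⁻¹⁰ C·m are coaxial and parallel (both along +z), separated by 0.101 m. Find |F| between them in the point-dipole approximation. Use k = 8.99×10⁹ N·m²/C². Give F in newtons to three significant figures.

On-axis field of dipole 1 at distance r: E = 2kp₁/r³. Force on dipole 2 is F = p₂·dE/dr (gradient along axis).
dE/dr = −6kp₁/r⁴, so |F| = 6kp₁p₂/r⁴ (attractive for aligned moments).
F = 6(8.99×10⁹)(3.56×10⁻¹⁰)(3.14×10⁻¹⁰)/(0.101)⁴ = 5.794×10⁻⁵ N.

F ≈ 5.79×10⁻⁵ N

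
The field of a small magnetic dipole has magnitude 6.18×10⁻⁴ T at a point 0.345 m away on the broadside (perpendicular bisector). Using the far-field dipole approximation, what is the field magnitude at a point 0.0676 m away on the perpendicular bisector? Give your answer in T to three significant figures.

Dipole fields scale as 1/r³ in the far field; the geometry is the same at both points.
B₂ = B₁ · (r₁/r₂)³ = 6.18×10⁻⁴ · (0.345/0.0676)³.
(r₁/r₂)³ = (5.104)³ = 132.9.
B₂ ≈ 0.08215 T.

B ≈ 0.0821 T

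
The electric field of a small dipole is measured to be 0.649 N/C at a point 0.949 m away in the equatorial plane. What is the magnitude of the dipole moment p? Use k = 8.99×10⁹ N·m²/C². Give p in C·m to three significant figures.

p ≈ 6.17×10⁻¹¹ C·m

In the equatorial plane E = kp/r³, so p = Er³/(k).
p = (0.649)·(0.949)³ / (8.99×10⁹) = 6.170×10⁻¹¹ C·m.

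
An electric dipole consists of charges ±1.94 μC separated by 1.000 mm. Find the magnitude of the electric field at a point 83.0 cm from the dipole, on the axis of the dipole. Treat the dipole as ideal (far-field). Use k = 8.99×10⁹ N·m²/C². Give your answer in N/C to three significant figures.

Dipole moment p = qd = (1.94×10⁻⁶ C)(0.00100 m) = 1.94×10⁻⁹ C·m.
On the dipole axis E = 2kp/r³.
E = 2·(8.99×10⁹)(1.94×10⁻⁹) / (0.830)³ = 61.00 N/C.

E ≈ 61.0 N/C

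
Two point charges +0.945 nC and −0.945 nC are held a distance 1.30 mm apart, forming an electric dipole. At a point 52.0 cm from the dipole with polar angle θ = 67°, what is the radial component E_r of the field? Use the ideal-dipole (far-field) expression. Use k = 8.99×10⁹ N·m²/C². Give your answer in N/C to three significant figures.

E_r ≈ 0.0614 N/C

Dipole moment p = qd = (9.45×10⁻¹⁰ C)(0.00130 m) = 1.229×10⁻¹² C·m.
For a dipole, E_r = (2kp cosθ)/r³.
kp/r³ = (8.99×10⁹)(1.229×10⁻¹²)/(0.520)³ = 0.07858 N/C.
E_r = 2·0.07858·cos67° = 0.06141 N/C.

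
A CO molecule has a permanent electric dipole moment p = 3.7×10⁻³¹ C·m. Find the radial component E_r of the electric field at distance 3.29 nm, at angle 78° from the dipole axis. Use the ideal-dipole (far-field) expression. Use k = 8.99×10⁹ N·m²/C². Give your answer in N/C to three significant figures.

For a dipole, E_r = (2kp cosθ)/r³.
kp/r³ = (8.99×10⁹)(3.70×10⁻³¹)/(3.29×10⁻⁹)³ = 9.341×10⁴ N/C.
E_r = 2·9.341×10⁴·cos78° = 3.884×10⁴ N/C.

E_r ≈ 3.88×10⁴ N/C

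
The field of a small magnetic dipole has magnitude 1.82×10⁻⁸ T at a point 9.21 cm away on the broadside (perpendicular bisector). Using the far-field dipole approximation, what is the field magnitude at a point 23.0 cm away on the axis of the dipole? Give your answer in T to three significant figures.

B ≈ 2.34×10⁻⁹ T

Dipole fields scale as 1/r³ in the far field.
The axial field is twice the equatorial field at the same r, so the geometry factor is 2/1.
B₂ = B₁ · (2/1) · (r₁/r₂)³ = 1.82×10⁻⁸ · 2 · (9.21/23.0)³.
(r₁/r₂)³ = (0.4004)³ = 0.06421.
B₂ ≈ 2.337×10⁻⁹ T.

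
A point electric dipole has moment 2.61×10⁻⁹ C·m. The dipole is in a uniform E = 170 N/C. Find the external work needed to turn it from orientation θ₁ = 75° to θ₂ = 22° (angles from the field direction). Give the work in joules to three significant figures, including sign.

W ≈ -2.97×10⁻⁷ J

W_ext = ΔU = U(θ₂) − U(θ₁) = −pE cosθ₂ − (−pE cosθ₁) = pE(cosθ₁ − cosθ₂).
W = (2.61×10⁻⁹)(170)·(cos75° − cos22°) = (4.437×10⁻⁷)·(-0.6684) = -2.966×10⁻⁷ J.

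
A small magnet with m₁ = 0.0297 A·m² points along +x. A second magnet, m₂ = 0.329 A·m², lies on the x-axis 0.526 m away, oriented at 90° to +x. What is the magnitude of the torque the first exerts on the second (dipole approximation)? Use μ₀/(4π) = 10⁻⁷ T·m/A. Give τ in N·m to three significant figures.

τ ≈ 1.34×10⁻⁸ N·m

Dipole B is on the axis of dipole A, so B₁ there is axial: B₁ = (μ₀/4π)·2m₁/r³ along +x.
B₁ = 2(10⁻⁷)(0.0297)/(0.526)³ = 4.082×10⁻⁸ T.
τ = m₂ B₁ sinθ.
τ = (0.329)(4.082×10⁻⁸)·sin90° = 1.343×10⁻⁸ N·m.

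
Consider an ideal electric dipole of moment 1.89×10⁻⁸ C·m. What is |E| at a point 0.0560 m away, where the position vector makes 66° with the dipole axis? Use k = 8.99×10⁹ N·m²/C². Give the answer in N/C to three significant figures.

At angle θ the dipole field magnitude is E = (kp/r³)·√(1 + 3cos²θ).
kp/r³ = (8.99×10⁹)(1.89×10⁻⁸) / (0.0560)³ = 9.675×10⁵ N/C.
√(1 + 3cos²66°) = √(1 + 3·0.1654) = √1.4963 ≈ 1.2232.
E ≈ 9.675×10⁵ × 1.223 = 1.183×10⁶ N/C.

E ≈ 1.18×10⁶ N/C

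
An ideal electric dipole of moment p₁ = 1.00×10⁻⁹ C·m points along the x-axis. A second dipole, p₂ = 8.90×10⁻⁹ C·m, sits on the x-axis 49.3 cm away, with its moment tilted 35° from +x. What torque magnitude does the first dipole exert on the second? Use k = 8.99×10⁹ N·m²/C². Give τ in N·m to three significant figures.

The second dipole sits on the axis of the first, so the field there is axial: E₁ = 2kp₁/r³ along +x.
E₁ = 2(8.99×10⁹)(1.00×10⁻⁹)/(0.493)³ = 150.1 N/C.
Torque on the second dipole: τ = p₂ E₁ sinθ.
τ = (8.90×10⁻⁹)(150.1)·sin35° = 7.660×10⁻⁷ N·m.

τ ≈ 7.66×10⁻⁷ N·m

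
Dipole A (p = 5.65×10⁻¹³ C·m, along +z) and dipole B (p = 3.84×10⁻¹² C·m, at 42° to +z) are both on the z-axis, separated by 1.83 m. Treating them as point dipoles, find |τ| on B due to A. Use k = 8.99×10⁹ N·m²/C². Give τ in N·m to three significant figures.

τ ≈ 4.26×10⁻¹⁵ N·m

The second dipole sits on the axis of the first, so the field there is axial: E₁ = 2kp₁/r³ along +z.
E₁ = 2(8.99×10⁹)(5.65×10⁻¹³)/(1.83)³ = 0.001658 N/C.
Torque on the second dipole: τ = p₂ E₁ sinθ.
τ = (3.84×10⁻¹²)(0.001658)·sin42° = 4.259×10⁻¹⁵ N·m.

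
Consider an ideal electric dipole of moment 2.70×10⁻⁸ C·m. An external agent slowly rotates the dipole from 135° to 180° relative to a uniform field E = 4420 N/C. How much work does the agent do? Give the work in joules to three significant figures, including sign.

W ≈ 3.50×10⁻⁵ J

W_ext = ΔU = U(θ₂) − U(θ₁) = −pE cosθ₂ − (−pE cosθ₁) = pE(cosθ₁ − cosθ₂).
W = (2.70×10⁻⁸)(4420)·(cos135° − cos180°) = (1.193×10⁻⁴)·(+0.2929) = 3.495×10⁻⁵ J.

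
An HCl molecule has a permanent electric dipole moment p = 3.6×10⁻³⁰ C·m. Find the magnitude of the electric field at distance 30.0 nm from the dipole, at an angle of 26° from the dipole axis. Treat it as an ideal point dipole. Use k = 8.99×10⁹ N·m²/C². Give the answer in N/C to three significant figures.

E ≈ 2220 N/C

At angle θ the dipole field magnitude is E = (kp/r³)·√(1 + 3cos²θ).
kp/r³ = (8.99×10⁹)(3.60×10⁻³⁰) / (3.00×10⁻⁸)³ = 1199 N/C.
√(1 + 3cos²26°) = √(1 + 3·0.8078) = √3.4235 ≈ 1.8503.
E ≈ 1199 × 1.850 = 2218 N/C.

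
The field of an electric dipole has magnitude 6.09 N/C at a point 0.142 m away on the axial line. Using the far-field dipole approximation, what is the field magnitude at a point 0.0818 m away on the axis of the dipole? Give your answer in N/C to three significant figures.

E ≈ 31.9 N/C

Dipole fields scale as 1/r³ in the far field; the geometry is the same at both points.
E₂ = E₁ · (r₁/r₂)³ = 6.09 · (0.142/0.0818)³.
(r₁/r₂)³ = (1.736)³ = 5.231.
E₂ ≈ 31.86 N/C.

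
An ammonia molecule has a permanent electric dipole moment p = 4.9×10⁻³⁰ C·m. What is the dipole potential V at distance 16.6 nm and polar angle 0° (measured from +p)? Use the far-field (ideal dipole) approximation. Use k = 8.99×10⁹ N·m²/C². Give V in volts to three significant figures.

The dipole potential is V = kp cosθ / r².
V = (8.99×10⁹)(4.90×10⁻³⁰)·cos0° / (1.66×10⁻⁸)² = 1.599×10⁻⁴ V.

V ≈ 1.60×10⁻⁴ V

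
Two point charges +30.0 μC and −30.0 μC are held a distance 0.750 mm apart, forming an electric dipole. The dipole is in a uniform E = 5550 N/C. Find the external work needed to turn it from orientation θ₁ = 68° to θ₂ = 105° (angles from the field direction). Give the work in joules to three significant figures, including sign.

W ≈ 7.91×10⁻⁵ J

Dipole moment p = qd = (3.00×10⁻⁵ C)(7.50×10⁻⁴ m) = 2.25×10⁻⁸ C·m.
W_ext = ΔU = U(θ₂) − U(θ₁) = −pE cosθ₂ − (−pE cosθ₁) = pE(cosθ₁ − cosθ₂).
W = (2.25×10⁻⁸)(5550)·(cos68° − cos105°) = (1.249×10⁻⁴)·(+0.6334) = 7.910×10⁻⁵ J.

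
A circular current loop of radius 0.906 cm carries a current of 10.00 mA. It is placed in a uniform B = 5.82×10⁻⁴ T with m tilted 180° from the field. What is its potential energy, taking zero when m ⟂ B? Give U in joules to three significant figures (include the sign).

U ≈ 1.50×10⁻⁹ J

Magnetic moment m = IA = Iπa² = (0.0100)·π·(0.00906)² = 2.579×10⁻⁶ A·m².
U = −m·B = −mB cosθ.
U = −(2.579×10⁻⁶)(5.82×10⁻⁴)·cos180° = 1.501×10⁻⁹ J.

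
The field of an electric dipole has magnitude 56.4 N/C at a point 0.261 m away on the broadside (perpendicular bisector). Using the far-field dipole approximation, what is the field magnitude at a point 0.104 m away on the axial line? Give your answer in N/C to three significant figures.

E ≈ 1780 N/C

Dipole fields scale as 1/r³ in the far field.
The axial field is twice the equatorial field at the same r, so the geometry factor is 2/1.
E₂ = E₁ · (2/1) · (r₁/r₂)³ = 56.4 · 2 · (0.261/0.104)³.
(r₁/r₂)³ = (2.51)³ = 15.81.
E₂ ≈ 1783 N/C.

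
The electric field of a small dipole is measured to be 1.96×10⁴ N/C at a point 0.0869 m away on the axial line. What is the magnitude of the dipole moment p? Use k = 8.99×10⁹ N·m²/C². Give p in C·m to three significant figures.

p ≈ 7.15×10⁻¹⁰ C·m

On axis E = 2kp/r³, so p = Er³/(2k).
p = (1.96×10⁴)·(0.0869)³ / (2·8.99×10⁹) = 7.154×10⁻¹⁰ C·m.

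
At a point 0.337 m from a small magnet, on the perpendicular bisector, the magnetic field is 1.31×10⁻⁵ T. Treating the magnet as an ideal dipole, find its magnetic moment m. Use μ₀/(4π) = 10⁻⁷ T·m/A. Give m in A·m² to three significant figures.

In the equatorial plane B = (μ₀/4π)·m/r³, so m = Br³·4π/(μ₀).
m = (1.31×10⁻⁵)·(0.337)³ / (10⁻⁷) = 5.014 A·m².

m ≈ 5.01 A·m²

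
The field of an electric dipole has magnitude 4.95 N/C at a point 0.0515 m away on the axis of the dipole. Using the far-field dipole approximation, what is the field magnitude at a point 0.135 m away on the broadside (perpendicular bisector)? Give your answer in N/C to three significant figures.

E ≈ 0.137 N/C

Dipole fields scale as 1/r³ in the far field.
The axial field is twice the equatorial field at the same r, so the geometry factor is 1/2.
E₂ = E₁ · (1/2) · (r₁/r₂)³ = 4.95 · 0.5 · (0.0515/0.135)³.
(r₁/r₂)³ = (0.3815)³ = 0.05552.
E₂ ≈ 0.1374 N/C.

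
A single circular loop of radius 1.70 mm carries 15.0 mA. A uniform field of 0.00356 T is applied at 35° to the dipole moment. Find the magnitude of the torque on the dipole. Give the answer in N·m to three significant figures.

τ ≈ 2.78×10⁻¹⁰ N·m

Magnetic moment m = IA = Iπa² = (0.0150)·π·(0.00170)² = 1.362×10⁻⁷ A·m².
Torque on a magnetic dipole: τ = mB sinθ.
τ = (1.362×10⁻⁷)(0.00356)·sin35° = 2.781×10⁻¹⁰ N·m.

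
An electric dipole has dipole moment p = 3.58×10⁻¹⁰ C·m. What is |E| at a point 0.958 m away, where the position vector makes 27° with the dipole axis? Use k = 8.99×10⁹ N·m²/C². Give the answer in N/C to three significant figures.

At angle θ the dipole field magnitude is E = (kp/r³)·√(1 + 3cos²θ).
kp/r³ = (8.99×10⁹)(3.58×10⁻¹⁰) / (0.958)³ = 3.661 N/C.
√(1 + 3cos²27°) = √(1 + 3·0.7939) = √3.3817 ≈ 1.8389.
E ≈ 3.661 × 1.839 = 6.732 N/C.

E ≈ 6.73 N/C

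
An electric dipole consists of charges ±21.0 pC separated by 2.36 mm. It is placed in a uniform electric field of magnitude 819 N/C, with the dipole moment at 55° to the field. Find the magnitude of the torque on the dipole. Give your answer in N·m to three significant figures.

τ ≈ 3.32×10⁻¹¹ N·m

Dipole moment p = qd = (2.10×10⁻¹¹ C)(0.00236 m) = 4.956×10⁻¹⁴ C·m.
Torque on an electric dipole: τ = pE sinθ.
τ = (4.956×10⁻¹⁴)(819)·sin55° = 3.325×10⁻¹¹ N·m.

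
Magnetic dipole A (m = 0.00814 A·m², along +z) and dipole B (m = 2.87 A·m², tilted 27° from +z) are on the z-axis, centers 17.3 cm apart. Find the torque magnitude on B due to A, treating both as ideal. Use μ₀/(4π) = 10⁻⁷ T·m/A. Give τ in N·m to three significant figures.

τ ≈ 4.10×10⁻⁷ N·m

Dipole B is on the axis of dipole A, so B₁ there is axial: B₁ = (μ₀/4π)·2m₁/r³ along +z.
B₁ = 2(10⁻⁷)(0.00814)/(0.173)³ = 3.144×10⁻⁷ T.
τ = m₂ B₁ sinθ.
τ = (2.87)(3.144×10⁻⁷)·sin27° = 4.097×10⁻⁷ N·m.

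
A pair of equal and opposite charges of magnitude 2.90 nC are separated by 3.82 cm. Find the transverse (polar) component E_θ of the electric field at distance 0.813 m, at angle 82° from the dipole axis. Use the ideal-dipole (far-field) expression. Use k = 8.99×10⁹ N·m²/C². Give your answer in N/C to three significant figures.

Dipole moment p = qd = (2.90×10⁻⁹ C)(0.0382 m) = 1.108×10⁻¹⁰ C·m.
For a dipole, E_θ = (kp sinθ)/r³.
kp/r³ = (8.99×10⁹)(1.108×10⁻¹⁰)/(0.813)³ = 1.854 N/C.
E_θ = 1.854·sin82° = 1.836 N/C.

E_θ ≈ 1.84 N/C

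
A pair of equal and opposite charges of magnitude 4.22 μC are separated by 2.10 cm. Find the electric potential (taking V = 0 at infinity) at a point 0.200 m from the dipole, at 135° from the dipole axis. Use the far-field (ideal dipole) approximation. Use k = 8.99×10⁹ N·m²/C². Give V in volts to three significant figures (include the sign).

V ≈ -1.41×10⁴ V

Dipole moment p = qd = (4.22×10⁻⁶ C)(0.0210 m) = 8.862×10⁻⁸ C·m.
The dipole potential is V = kp cosθ / r².
V = (8.99×10⁹)(8.862×10⁻⁸)·cos135° / (0.200)² = -1.408×10⁴ V.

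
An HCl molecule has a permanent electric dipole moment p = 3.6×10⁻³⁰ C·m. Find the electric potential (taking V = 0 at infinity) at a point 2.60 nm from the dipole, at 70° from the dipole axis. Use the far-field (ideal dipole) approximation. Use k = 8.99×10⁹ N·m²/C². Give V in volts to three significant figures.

V ≈ 0.00164 V

The dipole potential is V = kp cosθ / r².
V = (8.99×10⁹)(3.60×10⁻³⁰)·cos70° / (2.60×10⁻⁹)² = 0.001637 V.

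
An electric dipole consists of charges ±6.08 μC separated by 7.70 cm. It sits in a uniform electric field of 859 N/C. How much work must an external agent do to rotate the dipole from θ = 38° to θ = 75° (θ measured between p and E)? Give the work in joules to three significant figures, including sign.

W ≈ 2.13×10⁻⁴ J

Dipole moment p = qd = (6.08×10⁻⁶ C)(0.0770 m) = 4.682×10⁻⁷ C·m.
W_ext = ΔU = U(θ₂) − U(θ₁) = −pE cosθ₂ − (−pE cosθ₁) = pE(cosθ₁ − cosθ₂).
W = (4.682×10⁻⁷)(859)·(cos38° − cos75°) = (4.022×10⁻⁴)·(+0.5292) = 2.128×10⁻⁴ J.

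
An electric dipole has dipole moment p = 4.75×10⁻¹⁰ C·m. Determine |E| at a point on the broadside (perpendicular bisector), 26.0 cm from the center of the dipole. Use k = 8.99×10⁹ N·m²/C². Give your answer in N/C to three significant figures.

On the perpendicular bisector E = kp/r³ (half the axial value at the same distance).
E = (8.99×10⁹)(4.75×10⁻¹⁰) / (0.260)³ = 243.0 N/C.

E ≈ 243 N/C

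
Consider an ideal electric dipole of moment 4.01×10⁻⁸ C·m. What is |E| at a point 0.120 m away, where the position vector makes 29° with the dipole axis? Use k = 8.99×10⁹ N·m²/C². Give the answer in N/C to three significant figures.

E ≈ 3.79×10⁵ N/C

At angle θ the dipole field magnitude is E = (kp/r³)·√(1 + 3cos²θ).
kp/r³ = (8.99×10⁹)(4.01×10⁻⁸) / (0.120)³ = 2.086×10⁵ N/C.
√(1 + 3cos²29°) = √(1 + 3·0.7650) = √3.2949 ≈ 1.8152.
E ≈ 2.086×10⁵ × 1.815 = 3.787×10⁵ N/C.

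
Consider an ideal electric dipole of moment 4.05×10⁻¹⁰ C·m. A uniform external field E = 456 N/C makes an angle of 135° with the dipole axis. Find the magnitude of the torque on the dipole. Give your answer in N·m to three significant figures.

Torque on an electric dipole: τ = pE sinθ.
τ = (4.05×10⁻¹⁰)(456)·sin135° = 1.306×10⁻⁷ N·m.

τ ≈ 1.31×10⁻⁷ N·m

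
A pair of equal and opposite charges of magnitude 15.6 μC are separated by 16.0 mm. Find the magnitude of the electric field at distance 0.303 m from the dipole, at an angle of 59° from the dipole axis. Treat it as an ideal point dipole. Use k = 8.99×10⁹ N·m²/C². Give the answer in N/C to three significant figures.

E ≈ 1.08×10⁵ N/C

Dipole moment p = qd = (1.56×10⁻⁵ C)(0.0160 m) = 2.496×10⁻⁷ C·m.
At angle θ the dipole field magnitude is E = (kp/r³)·√(1 + 3cos²θ).
kp/r³ = (8.99×10⁹)(2.496×10⁻⁷) / (0.303)³ = 8.066×10⁴ N/C.
√(1 + 3cos²59°) = √(1 + 3·0.2653) = √1.7958 ≈ 1.3401.
E ≈ 8.066×10⁴ × 1.340 = 1.081×10⁵ N/C.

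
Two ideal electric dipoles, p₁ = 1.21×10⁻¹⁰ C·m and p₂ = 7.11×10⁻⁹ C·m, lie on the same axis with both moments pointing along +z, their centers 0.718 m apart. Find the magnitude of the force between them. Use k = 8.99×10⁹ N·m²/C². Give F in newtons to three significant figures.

F ≈ 1.75×10⁻⁷ N

On-axis field of dipole 1 at distance r: E = 2kp₁/r³. Force on dipole 2 is F = p₂·dE/dr (gradient along axis).
dE/dr = −6kp₁/r⁴, so |F| = 6kp₁p₂/r⁴ (attractive for aligned moments).
F = 6(8.99×10⁹)(1.21×10⁻¹⁰)(7.11×10⁻⁹)/(0.718)⁴ = 1.746×10⁻⁷ N.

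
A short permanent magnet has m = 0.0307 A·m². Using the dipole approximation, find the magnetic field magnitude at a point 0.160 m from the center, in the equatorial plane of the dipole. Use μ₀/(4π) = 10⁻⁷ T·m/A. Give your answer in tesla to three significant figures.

In the equatorial plane B = (μ₀/4π)·m/r³ (half the axial value).
B = (10⁻⁷)·(0.0307) / (0.160)³ = 7.495×10⁻⁷ T.

B ≈ 7.50×10⁻⁷ T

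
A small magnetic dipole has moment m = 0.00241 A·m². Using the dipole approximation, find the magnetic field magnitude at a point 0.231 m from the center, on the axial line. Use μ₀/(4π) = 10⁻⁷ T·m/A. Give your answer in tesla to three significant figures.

B ≈ 3.91×10⁻⁸ T

On axis B = (μ₀/4π)·2m/r³.
B = 2·(10⁻⁷)·(0.00241) / (0.231)³ = 3.910×10⁻⁸ T.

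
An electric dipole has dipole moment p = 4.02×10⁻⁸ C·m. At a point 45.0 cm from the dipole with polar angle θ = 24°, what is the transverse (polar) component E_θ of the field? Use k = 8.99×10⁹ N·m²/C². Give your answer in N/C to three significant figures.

E_θ ≈ 1610 N/C

For a dipole, E_θ = (kp sinθ)/r³.
kp/r³ = (8.99×10⁹)(4.02×10⁻⁸)/(0.450)³ = 3966 N/C.
E_θ = 3966·sin24° = 1613 N/C.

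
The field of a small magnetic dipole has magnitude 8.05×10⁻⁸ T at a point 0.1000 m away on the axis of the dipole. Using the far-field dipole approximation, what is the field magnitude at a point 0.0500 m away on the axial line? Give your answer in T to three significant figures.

B ≈ 6.44×10⁻⁷ T

Dipole fields scale as 1/r³ in the far field; the geometry is the same at both points.
B₂ = B₁ · (r₁/r₂)³ = 8.05×10⁻⁸ · (0.1000/0.0500)³.
(r₁/r₂)³ = (2)³ = 8.
B₂ ≈ 6.440×10⁻⁷ T.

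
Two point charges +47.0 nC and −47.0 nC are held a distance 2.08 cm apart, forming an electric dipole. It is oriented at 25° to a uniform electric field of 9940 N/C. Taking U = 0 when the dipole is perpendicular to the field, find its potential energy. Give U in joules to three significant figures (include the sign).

Dipole moment p = qd = (4.70×10⁻⁸ C)(0.0208 m) = 9.776×10⁻¹⁰ C·m.
U = −p·E = −pE cosθ.
U = −(9.776×10⁻¹⁰)(9940)·cos25° = -8.807×10⁻⁶ J.

U ≈ -8.81×10⁻⁶ J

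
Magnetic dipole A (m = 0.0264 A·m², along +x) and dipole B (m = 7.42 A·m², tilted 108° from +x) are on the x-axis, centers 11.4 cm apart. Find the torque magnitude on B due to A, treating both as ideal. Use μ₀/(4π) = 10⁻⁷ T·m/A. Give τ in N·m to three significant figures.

τ ≈ 2.51×10⁻⁵ N·m

Dipole B is on the axis of dipole A, so B₁ there is axial: B₁ = (μ₀/4π)·2m₁/r³ along +x.
B₁ = 2(10⁻⁷)(0.0264)/(0.114)³ = 3.564×10⁻⁶ T.
τ = m₂ B₁ sinθ.
τ = (7.42)(3.564×10⁻⁶)·sin108° = 2.515×10⁻⁵ N·m.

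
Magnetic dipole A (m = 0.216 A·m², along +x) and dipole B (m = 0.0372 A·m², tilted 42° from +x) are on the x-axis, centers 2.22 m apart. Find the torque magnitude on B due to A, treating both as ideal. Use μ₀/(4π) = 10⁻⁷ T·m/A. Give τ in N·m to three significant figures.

τ ≈ 9.83×10⁻¹¹ N·m

Dipole B is on the axis of dipole A, so B₁ there is axial: B₁ = (μ₀/4π)·2m₁/r³ along +x.
B₁ = 2(10⁻⁷)(0.216)/(2.22)³ = 3.948×10⁻⁹ T.
τ = m₂ B₁ sinθ.
τ = (0.0372)(3.948×10⁻⁹)·sin42° = 9.828×10⁻¹¹ N·m.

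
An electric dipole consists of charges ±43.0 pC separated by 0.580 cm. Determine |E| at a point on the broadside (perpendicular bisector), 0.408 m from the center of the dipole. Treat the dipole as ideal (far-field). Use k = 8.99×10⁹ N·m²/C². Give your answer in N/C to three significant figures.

E ≈ 0.0330 N/C

Dipole moment p = qd = (4.30×10⁻¹¹ C)(0.00580 m) = 2.494×10⁻¹³ C·m.
On the perpendicular bisector E = kp/r³ (half the axial value at the same distance).
E = (8.99×10⁹)(2.494×10⁻¹³) / (0.408)³ = 0.03301 N/C.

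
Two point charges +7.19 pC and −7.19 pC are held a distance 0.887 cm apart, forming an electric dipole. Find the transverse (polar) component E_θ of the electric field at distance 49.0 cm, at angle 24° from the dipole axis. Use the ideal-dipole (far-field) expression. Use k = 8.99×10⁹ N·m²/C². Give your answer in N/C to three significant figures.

E_θ ≈ 0.00198 N/C

Dipole moment p = qd = (7.19×10⁻¹² C)(0.00887 m) = 6.378×10⁻¹⁴ C·m.
For a dipole, E_θ = (kp sinθ)/r³.
kp/r³ = (8.99×10⁹)(6.378×10⁻¹⁴)/(0.490)³ = 0.004874 N/C.
E_θ = 0.004874·sin24° = 0.001982 N/C.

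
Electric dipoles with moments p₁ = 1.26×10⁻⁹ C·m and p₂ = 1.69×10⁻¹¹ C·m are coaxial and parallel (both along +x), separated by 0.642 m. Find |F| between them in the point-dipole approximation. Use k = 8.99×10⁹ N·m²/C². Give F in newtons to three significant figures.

On-axis field of dipole 1 at distance r: E = 2kp₁/r³. Force on dipole 2 is F = p₂·dE/dr (gradient along axis).
dE/dr = −6kp₁/r⁴, so |F| = 6kp₁p₂/r⁴ (attractive for aligned moments).
F = 6(8.99×10⁹)(1.26×10⁻⁹)(1.69×10⁻¹¹)/(0.642)⁴ = 6.761×10⁻⁹ N.

F ≈ 6.76×10⁻⁹ N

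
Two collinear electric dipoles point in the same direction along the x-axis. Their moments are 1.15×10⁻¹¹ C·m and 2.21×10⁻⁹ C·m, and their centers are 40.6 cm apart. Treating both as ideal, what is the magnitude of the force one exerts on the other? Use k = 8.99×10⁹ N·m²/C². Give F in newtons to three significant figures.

On-axis field of dipole 1 at distance r: E = 2kp₁/r³. Force on dipole 2 is F = p₂·dE/dr (gradient along axis).
dE/dr = −6kp₁/r⁴, so |F| = 6kp₁p₂/r⁴ (attractive for aligned moments).
F = 6(8.99×10⁹)(1.15×10⁻¹¹)(2.21×10⁻⁹)/(0.406)⁴ = 5.045×10⁻⁸ N.

F ≈ 5.05×10⁻⁸ N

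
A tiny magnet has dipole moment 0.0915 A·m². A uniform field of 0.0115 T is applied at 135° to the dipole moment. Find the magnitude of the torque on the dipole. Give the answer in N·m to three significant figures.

Torque on a magnetic dipole: τ = mB sinθ.
τ = (0.0915)(0.0115)·sin135° = 7.441×10⁻⁴ N·m.

τ ≈ 7.44×10⁻⁴ N·m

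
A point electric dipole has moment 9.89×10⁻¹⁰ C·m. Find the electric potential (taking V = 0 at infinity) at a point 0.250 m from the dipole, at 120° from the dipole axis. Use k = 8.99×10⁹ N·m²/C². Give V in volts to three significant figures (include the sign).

The dipole potential is V = kp cosθ / r².
V = (8.99×10⁹)(9.89×10⁻¹⁰)·cos120° / (0.250)² = -71.13 V.

V ≈ -71.1 V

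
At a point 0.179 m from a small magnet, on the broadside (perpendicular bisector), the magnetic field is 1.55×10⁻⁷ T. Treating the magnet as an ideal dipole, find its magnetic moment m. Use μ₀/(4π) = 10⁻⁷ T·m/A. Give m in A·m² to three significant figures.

m ≈ 0.00889 A·m²

In the equatorial plane B = (μ₀/4π)·m/r³, so m = Br³·4π/(μ₀).
m = (1.55×10⁻⁷)·(0.179)³ / (10⁻⁷) = 0.008890 A·m².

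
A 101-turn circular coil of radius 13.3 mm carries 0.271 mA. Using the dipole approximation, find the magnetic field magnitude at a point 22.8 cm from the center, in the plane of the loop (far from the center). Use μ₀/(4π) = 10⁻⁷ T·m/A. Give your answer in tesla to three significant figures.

m = NIA = NIπa² = 101·(2.71×10⁻⁴)·π·(0.0133)² = 1.521×10⁻⁵ A·m².
In the equatorial plane B = (μ₀/4π)·m/r³ (half the axial value).
B = (10⁻⁷)·(1.521×10⁻⁵) / (0.228)³ = 1.283×10⁻¹⁰ T.

B ≈ 1.28×10⁻¹⁰ T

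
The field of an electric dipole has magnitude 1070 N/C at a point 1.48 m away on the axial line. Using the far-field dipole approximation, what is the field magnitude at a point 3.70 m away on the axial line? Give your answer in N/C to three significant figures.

Dipole fields scale as 1/r³ in the far field; the geometry is the same at both points.
E₂ = E₁ · (r₁/r₂)³ = 1070 · (1.48/3.70)³.
(r₁/r₂)³ = (0.4)³ = 0.064.
E₂ ≈ 68.48 N/C.

E ≈ 68.5 N/C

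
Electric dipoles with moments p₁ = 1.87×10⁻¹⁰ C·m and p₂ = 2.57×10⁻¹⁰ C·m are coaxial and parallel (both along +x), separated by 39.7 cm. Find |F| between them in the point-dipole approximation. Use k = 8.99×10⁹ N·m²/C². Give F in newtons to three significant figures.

F ≈ 1.04×10⁻⁷ N

On-axis field of dipole 1 at distance r: E = 2kp₁/r³. Force on dipole 2 is F = p₂·dE/dr (gradient along axis).
dE/dr = −6kp₁/r⁴, so |F| = 6kp₁p₂/r⁴ (attractive for aligned moments).
F = 6(8.99×10⁹)(1.87×10⁻¹⁰)(2.57×10⁻¹⁰)/(0.397)⁴ = 1.044×10⁻⁷ N.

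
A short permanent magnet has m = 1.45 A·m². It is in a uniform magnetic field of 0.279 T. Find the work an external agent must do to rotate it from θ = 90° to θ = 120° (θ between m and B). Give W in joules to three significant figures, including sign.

W ≈ 0.202 J

W_ext = ΔU = −mB cosθ₂ + mB cosθ₁ = mB(cosθ₁ − cosθ₂).
W = (1.45)(0.279)·(cos90° − cos120°) = (0.4046)·(+0.5000) = 0.2023 J.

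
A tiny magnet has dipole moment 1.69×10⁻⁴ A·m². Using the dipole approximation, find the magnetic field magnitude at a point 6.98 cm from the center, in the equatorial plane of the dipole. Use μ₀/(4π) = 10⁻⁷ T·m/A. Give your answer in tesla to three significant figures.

B ≈ 4.97×10⁻⁸ T

In the equatorial plane B = (μ₀/4π)·m/r³ (half the axial value).
B = (10⁻⁷)·(1.69×10⁻⁴) / (0.0698)³ = 4.970×10⁻⁸ T.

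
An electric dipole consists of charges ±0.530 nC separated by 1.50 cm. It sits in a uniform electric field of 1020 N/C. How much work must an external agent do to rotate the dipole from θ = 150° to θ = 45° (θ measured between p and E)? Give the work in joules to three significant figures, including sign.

W ≈ -1.28×10⁻⁸ J

Dipole moment p = qd = (5.30×10⁻¹⁰ C)(0.0150 m) = 7.95×10⁻¹² C·m.
W_ext = ΔU = U(θ₂) − U(θ₁) = −pE cosθ₂ − (−pE cosθ₁) = pE(cosθ₁ − cosθ₂).
W = (7.95×10⁻¹²)(1020)·(cos150° − cos45°) = (8.109×10⁻⁹)·(-1.5731) = -1.276×10⁻⁸ J.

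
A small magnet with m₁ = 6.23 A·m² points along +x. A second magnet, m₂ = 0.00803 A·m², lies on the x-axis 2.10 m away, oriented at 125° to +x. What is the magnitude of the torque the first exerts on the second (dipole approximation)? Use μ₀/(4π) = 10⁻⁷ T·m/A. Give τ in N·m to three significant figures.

τ ≈ 8.85×10⁻¹⁰ N·m

Dipole B is on the axis of dipole A, so B₁ there is axial: B₁ = (μ₀/4π)·2m₁/r³ along +x.
B₁ = 2(10⁻⁷)(6.23)/(2.10)³ = 1.345×10⁻⁷ T.
τ = m₂ B₁ sinθ.
τ = (0.00803)(1.345×10⁻⁷)·sin125° = 8.850×10⁻¹⁰ N·m.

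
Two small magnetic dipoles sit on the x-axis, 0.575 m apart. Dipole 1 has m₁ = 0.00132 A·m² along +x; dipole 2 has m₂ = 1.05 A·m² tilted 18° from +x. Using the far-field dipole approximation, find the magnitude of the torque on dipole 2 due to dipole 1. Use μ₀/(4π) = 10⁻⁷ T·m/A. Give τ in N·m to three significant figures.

Dipole B is on the axis of dipole A, so B₁ there is axial: B₁ = (μ₀/4π)·2m₁/r³ along +x.
B₁ = 2(10⁻⁷)(0.00132)/(0.575)³ = 1.389×10⁻⁹ T.
τ = m₂ B₁ sinθ.
τ = (1.05)(1.389×10⁻⁹)·sin18° = 4.506×10⁻¹⁰ N·m.

τ ≈ 4.51×10⁻¹⁰ N·m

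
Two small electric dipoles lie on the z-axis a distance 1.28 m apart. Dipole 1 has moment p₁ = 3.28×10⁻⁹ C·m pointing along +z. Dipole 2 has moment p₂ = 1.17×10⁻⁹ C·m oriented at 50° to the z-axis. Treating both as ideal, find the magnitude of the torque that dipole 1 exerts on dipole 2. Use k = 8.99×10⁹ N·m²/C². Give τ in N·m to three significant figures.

The second dipole sits on the axis of the first, so the field there is axial: E₁ = 2kp₁/r³ along +z.
E₁ = 2(8.99×10⁹)(3.28×10⁻⁹)/(1.28)³ = 28.12 N/C.
Torque on the second dipole: τ = p₂ E₁ sinθ.
τ = (1.17×10⁻⁹)(28.12)·sin50° = 2.520×10⁻⁸ N·m.

τ ≈ 2.52×10⁻⁸ N·m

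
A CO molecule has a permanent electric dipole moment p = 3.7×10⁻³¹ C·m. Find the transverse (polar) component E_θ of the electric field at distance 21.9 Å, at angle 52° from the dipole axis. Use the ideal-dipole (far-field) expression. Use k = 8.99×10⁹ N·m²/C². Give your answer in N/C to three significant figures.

E_θ ≈ 2.50×10⁵ N/C

For a dipole, E_θ = (kp sinθ)/r³.
kp/r³ = (8.99×10⁹)(3.70×10⁻³¹)/(2.19×10⁻⁹)³ = 3.167×10⁵ N/C.
E_θ = 3.167×10⁵·sin52° = 2.496×10⁵ N/C.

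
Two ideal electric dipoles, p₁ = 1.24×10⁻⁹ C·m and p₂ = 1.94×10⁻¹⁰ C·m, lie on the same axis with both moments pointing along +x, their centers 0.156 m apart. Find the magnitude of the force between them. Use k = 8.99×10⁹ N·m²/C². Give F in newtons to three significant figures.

F ≈ 2.19×10⁻⁵ N

On-axis field of dipole 1 at distance r: E = 2kp₁/r³. Force on dipole 2 is F = p₂·dE/dr (gradient along axis).
dE/dr = −6kp₁/r⁴, so |F| = 6kp₁p₂/r⁴ (attractive for aligned moments).
F = 6(8.99×10⁹)(1.24×10⁻⁹)(1.94×10⁻¹⁰)/(0.156)⁴ = 2.191×10⁻⁵ N.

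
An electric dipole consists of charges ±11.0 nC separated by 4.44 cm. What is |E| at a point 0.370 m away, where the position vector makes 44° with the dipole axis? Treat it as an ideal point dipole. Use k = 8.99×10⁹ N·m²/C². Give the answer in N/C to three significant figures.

E ≈ 138 N/C

Dipole moment p = qd = (1.10×10⁻⁸ C)(0.0444 m) = 4.884×10⁻¹⁰ C·m.
At angle θ the dipole field magnitude is E = (kp/r³)·√(1 + 3cos²θ).
kp/r³ = (8.99×10⁹)(4.884×10⁻¹⁰) / (0.370)³ = 86.68 N/C.
√(1 + 3cos²44°) = √(1 + 3·0.5174) = √2.5523 ≈ 1.5976.
E ≈ 86.68 × 1.598 = 138.5 N/C.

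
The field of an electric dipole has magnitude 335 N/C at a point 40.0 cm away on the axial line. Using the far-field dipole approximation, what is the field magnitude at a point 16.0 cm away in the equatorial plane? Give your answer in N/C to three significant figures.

Dipole fields scale as 1/r³ in the far field.
The axial field is twice the equatorial field at the same r, so the geometry factor is 1/2.
E₂ = E₁ · (1/2) · (r₁/r₂)³ = 335 · 0.5 · (40.0/16.0)³.
(r₁/r₂)³ = (2.5)³ = 15.62.
E₂ ≈ 2617 N/C.

E ≈ 2620 N/C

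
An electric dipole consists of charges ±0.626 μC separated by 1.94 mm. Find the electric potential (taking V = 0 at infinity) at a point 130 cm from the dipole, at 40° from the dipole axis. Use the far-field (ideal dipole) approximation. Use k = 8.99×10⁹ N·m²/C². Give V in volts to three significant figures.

Dipole moment p = qd = (6.26×10⁻⁷ C)(0.00194 m) = 1.214×10⁻⁹ C·m.
The dipole potential is V = kp cosθ / r².
V = (8.99×10⁹)(1.214×10⁻⁹)·cos40° / (1.30)² = 4.947 V.

V ≈ 4.95 V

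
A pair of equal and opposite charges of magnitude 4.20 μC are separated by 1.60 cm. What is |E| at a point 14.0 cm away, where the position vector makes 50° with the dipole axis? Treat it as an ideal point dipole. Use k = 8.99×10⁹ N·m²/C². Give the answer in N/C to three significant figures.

E ≈ 3.29×10⁵ N/C

Dipole moment p = qd = (4.20×10⁻⁶ C)(0.0160 m) = 6.72×10⁻⁸ C·m.
At angle θ the dipole field magnitude is E = (kp/r³)·√(1 + 3cos²θ).
kp/r³ = (8.99×10⁹)(6.72×10⁻⁸) / (0.140)³ = 2.202×10⁵ N/C.
√(1 + 3cos²50°) = √(1 + 3·0.4132) = √2.2395 ≈ 1.4965.
E ≈ 2.202×10⁵ × 1.497 = 3.295×10⁵ N/C.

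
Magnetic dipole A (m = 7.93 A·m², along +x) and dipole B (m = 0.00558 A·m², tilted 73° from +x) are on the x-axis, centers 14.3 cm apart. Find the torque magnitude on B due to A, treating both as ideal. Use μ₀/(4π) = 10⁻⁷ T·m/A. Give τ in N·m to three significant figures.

τ ≈ 2.89×10⁻⁶ N·m

Dipole B is on the axis of dipole A, so B₁ there is axial: B₁ = (μ₀/4π)·2m₁/r³ along +x.
B₁ = 2(10⁻⁷)(7.93)/(0.143)³ = 5.424×10⁻⁴ T.
τ = m₂ B₁ sinθ.
τ = (0.00558)(5.424×10⁻⁴)·sin73° = 2.894×10⁻⁶ N·m.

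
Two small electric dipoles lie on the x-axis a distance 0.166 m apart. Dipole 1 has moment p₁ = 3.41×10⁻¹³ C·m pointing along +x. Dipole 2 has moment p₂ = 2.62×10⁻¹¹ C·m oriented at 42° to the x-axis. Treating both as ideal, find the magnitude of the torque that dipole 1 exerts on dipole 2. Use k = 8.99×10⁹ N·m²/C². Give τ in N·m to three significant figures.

The second dipole sits on the axis of the first, so the field there is axial: E₁ = 2kp₁/r³ along +x.
E₁ = 2(8.99×10⁹)(3.41×10⁻¹³)/(0.166)³ = 1.340 N/C.
Torque on the second dipole: τ = p₂ E₁ sinθ.
τ = (2.62×10⁻¹¹)(1.340)·sin42° = 2.350×10⁻¹¹ N·m.

τ ≈ 2.35×10⁻¹¹ N·m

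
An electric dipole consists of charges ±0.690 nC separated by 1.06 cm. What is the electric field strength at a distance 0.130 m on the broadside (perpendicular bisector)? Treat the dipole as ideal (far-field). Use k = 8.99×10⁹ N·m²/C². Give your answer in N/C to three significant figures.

Dipole moment p = qd = (6.90×10⁻¹⁰ C)(0.0106 m) = 7.314×10⁻¹² C·m.
On the perpendicular bisector E = kp/r³ (half the axial value at the same distance).
E = (8.99×10⁹)(7.314×10⁻¹²) / (0.130)³ = 29.93 N/C.

E ≈ 29.9 N/C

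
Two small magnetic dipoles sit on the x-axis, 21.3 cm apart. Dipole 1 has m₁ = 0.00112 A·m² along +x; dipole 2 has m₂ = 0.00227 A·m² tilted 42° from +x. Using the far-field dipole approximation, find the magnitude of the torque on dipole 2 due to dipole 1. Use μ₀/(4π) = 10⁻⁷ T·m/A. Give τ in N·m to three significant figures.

τ ≈ 3.52×10⁻¹¹ N·m

Dipole B is on the axis of dipole A, so B₁ there is axial: B₁ = (μ₀/4π)·2m₁/r³ along +x.
B₁ = 2(10⁻⁷)(0.00112)/(0.213)³ = 2.318×10⁻⁸ T.
τ = m₂ B₁ sinθ.
τ = (0.00227)(2.318×10⁻⁸)·sin42° = 3.521×10⁻¹¹ N·m.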